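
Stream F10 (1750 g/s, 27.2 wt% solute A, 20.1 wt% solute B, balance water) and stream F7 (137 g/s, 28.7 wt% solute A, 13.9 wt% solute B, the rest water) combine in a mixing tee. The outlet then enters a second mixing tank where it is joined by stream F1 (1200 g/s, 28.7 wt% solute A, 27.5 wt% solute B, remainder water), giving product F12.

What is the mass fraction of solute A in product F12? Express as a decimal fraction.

Overall, product flow = 3087 g/s.
solute A in = 1750×0.272 + 137×0.287 + 1200×0.287 = 859.72 g/s.
solute A fraction in F12 = 0.278.

0.278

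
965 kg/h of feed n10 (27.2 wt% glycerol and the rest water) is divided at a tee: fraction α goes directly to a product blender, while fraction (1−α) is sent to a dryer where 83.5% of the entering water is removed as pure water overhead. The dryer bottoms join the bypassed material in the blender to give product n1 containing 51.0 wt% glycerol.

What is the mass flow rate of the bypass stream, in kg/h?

224.2 kg/h

All 965×0.272 = 262.48 kg/h of glycerol reaches n1, so n1 = 262.48/0.510 = 514.67 kg/h and vapour = 450.33 kg/h.
The evaporator receives (1−α)·965 of feed at 0.728 water and removes 0.835 of that water:
0.835×0.728×(1−α)×965 = 450.33
(1−α) = 450.33/586.6 = 0.7677;  α = 0.2323.
Bypass flow = 0.2323×965 = 224.17 kg/h.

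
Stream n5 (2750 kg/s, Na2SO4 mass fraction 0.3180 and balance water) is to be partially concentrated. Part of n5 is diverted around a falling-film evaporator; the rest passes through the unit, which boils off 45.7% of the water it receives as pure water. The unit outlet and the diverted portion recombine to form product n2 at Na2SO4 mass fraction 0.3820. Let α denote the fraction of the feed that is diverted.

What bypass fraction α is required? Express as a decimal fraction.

0.462

All 2750×0.318 = 874.5 kg/s of Na2SO4 reaches n2, so n2 = 874.5/0.382 = 2289.3 kg/s and vapour = 460.73 kg/s.
The evaporator receives (1−α)·2750 of feed at 0.682 water and removes 0.457 of that water:
0.457×0.682×(1−α)×2750 = 460.73
(1−α) = 460.73/857.1 = 0.5375;  α = 0.4625.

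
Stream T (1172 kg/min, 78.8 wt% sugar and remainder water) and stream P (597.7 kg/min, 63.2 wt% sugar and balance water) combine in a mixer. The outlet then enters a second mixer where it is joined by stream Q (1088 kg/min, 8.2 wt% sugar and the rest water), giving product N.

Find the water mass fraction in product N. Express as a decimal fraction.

0.5134

Overall, product flow = 2857.7 kg/min.
water in = 1172×0.212 + 597.7×0.368 + 1088×0.918 = 1467.2 kg/min.
water fraction in N = 0.5134.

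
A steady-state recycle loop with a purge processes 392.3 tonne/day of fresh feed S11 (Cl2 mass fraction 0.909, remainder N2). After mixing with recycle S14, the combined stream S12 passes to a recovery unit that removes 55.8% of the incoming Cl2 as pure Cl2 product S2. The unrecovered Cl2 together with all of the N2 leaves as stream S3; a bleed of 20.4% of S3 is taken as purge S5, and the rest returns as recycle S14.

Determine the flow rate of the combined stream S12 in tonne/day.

725.2 tonne/day

N2 enters only via S11 and leaves only via the purge: 392.3×0.091 = 0.204×(N2 in S3), and the recovery unit passes all N2, so N2 in S12 = N2 in S3 = 175 tonne/day.
Cl2 in S12: m_A = 392.3×0.909 + (1−0.204)·(1−0.558)·m_A, so m_A = 356.6/0.6482 = 550.17 tonne/day.
S12 = 550.17 + 175 = 725.16 tonne/day.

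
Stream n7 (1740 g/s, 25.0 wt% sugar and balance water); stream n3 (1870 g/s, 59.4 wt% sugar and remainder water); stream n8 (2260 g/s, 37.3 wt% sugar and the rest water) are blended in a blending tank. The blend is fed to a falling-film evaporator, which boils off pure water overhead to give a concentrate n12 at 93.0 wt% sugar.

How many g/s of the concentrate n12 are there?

sugar entering = 1740×0.250 + 1870×0.594 + 2260×0.373 = 2388.8 g/s.
All sugar reports to n12, so n12 = 2388.8/0.930 = 2568.6 g/s.

2569 g/s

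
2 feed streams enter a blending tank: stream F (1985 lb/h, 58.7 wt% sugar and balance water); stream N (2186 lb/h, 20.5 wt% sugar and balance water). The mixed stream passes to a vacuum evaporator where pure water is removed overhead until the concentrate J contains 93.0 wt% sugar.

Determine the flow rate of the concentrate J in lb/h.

sugar entering = 1985×0.587 + 2186×0.205 = 1613.3 lb/h.
All sugar reports to J, so J = 1613.3/0.930 = 1734.8 lb/h.

1735 lb/h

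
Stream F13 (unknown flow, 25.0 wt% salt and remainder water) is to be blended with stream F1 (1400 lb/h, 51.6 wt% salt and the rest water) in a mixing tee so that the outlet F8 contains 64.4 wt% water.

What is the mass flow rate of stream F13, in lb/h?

2113 lb/h

Let F13 be the unknown flow. Total out = 1400 + F13.
water balance: 677.6 + 0.750·F13 = 0.644·(1400 + F13)
(0.750 − 0.644)·F13 = 0.644×1400 − 677.6 = 224
F13 = 224 / 0.106 = 2113.2 lb/h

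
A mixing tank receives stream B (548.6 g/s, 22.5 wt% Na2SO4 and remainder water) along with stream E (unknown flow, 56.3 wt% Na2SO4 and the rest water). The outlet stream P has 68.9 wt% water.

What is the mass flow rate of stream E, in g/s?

187.2 g/s

Let E be the unknown flow. Total out = 548.6 + E.
water balance: 425.17 + 0.437·E = 0.689·(548.6 + E)
(0.437 − 0.689)·E = 0.689×548.6 − 425.17 = -47.18
E = -47.18 / -0.252 = 187.22 g/s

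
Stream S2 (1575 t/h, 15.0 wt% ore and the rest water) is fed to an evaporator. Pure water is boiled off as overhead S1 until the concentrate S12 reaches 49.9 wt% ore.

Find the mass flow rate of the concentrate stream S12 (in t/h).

ore is conserved: 1575×0.150 = 236.25 t/h all reports to the concentrate.
Concentrate = 236.25/(target fraction) = 473.45 t/h.

473.4 t/h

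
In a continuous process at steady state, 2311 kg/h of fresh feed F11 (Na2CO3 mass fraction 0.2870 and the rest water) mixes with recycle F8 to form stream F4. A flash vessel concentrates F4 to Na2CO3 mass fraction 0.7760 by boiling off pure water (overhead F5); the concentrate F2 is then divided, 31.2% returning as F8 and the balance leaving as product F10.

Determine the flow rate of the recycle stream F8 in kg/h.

387.6 kg/h

Overall Na2CO3 balance (none leaves overhead): Na2CO3 in fresh feed = Na2CO3 in product, i.e. 2311×0.287 = (1−0.312)·F2·0.776.
F2 = 663.26/(0.776×0.688) = 1242.3 kg/h.
Recycle F8 = 0.312×1242.3 = 387.6 kg/h.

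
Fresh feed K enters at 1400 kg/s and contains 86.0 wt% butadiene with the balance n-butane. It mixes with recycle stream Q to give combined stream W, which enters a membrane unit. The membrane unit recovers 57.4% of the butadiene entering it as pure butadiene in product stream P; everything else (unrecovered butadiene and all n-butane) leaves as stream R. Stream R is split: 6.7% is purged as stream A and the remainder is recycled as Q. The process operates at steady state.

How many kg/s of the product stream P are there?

butadiene in W: m_A = 1400×0.860 + (1−0.067)·(1−0.574)·m_A, so m_A = 1204/0.6025 = 1998.2 kg/s.
Product P = 0.574×1998.2 = 1147 kg/s.

1147 kg/s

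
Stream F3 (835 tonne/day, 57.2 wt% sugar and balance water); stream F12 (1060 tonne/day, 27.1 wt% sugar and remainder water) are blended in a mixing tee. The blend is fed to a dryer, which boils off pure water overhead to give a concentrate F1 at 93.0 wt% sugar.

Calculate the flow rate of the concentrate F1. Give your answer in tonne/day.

822.5 tonne/day

sugar entering = 835×0.572 + 1060×0.271 = 764.88 tonne/day.
All sugar reports to F1, so F1 = 764.88/0.930 = 822.45 tonne/day.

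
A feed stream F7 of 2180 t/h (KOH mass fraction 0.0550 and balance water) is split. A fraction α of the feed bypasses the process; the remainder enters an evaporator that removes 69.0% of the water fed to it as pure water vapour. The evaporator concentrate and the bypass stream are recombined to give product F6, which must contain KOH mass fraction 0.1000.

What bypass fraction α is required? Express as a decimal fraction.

0.310

All 2180×0.055 = 119.9 t/h of KOH reaches F6, so F6 = 119.9/0.100 = 1199 t/h and vapour = 981 t/h.
The evaporator receives (1−α)·2180 of feed at 0.945 water and removes 0.690 of that water:
0.690×0.945×(1−α)×2180 = 981
(1−α) = 981/1421.5 = 0.6901;  α = 0.3099.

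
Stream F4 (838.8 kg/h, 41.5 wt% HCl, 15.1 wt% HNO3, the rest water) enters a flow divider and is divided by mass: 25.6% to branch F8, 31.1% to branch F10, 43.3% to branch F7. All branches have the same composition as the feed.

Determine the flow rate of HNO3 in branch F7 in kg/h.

54.84 kg/h

Branch F7 total = 0.433×838.8 = 363.2 kg/h.
HNO3 in F7 = 0.151×363.2 = 54.843 kg/h.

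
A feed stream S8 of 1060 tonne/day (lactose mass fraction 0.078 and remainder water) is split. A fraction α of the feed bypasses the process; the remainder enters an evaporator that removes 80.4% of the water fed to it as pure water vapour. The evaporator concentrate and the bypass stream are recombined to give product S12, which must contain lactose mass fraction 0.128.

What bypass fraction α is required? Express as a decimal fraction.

All 1060×0.078 = 82.68 tonne/day of lactose reaches S12, so S12 = 82.68/0.128 = 645.94 tonne/day and vapour = 414.06 tonne/day.
The evaporator receives (1−α)·1060 of feed at 0.922 water and removes 0.804 of that water:
0.804×0.922×(1−α)×1060 = 414.06
(1−α) = 414.06/785.77 = 0.5270;  α = 0.4730.

0.473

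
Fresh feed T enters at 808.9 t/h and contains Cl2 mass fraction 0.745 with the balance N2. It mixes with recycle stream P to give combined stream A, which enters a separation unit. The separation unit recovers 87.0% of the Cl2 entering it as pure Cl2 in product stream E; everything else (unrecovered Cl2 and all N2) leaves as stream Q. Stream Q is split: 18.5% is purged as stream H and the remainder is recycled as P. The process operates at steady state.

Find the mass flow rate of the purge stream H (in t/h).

N2 enters only via T and leaves only via the purge: 808.9×0.255 = 0.185×(N2 in Q), and the separation unit passes all N2, so N2 in A = N2 in Q = 1115 t/h.
Cl2 in A: m_A = 808.9×0.745 + (1−0.185)·(1−0.870)·m_A, so m_A = 602.63/0.8941 = 674.05 t/h.
Q = (1−0.870)×674.05 + 1115 = 1202.6 t/h.
Purge H = 0.185×1202.6 = 222.48 t/h.

222.5 t/h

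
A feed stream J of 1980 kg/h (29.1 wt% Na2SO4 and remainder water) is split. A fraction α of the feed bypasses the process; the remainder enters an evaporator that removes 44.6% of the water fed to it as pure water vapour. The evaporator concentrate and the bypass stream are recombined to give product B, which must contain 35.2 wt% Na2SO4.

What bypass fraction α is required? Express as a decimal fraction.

0.452

All 1980×0.291 = 576.18 kg/h of Na2SO4 reaches B, so B = 576.18/0.352 = 1636.9 kg/h and vapour = 343.12 kg/h.
The evaporator receives (1−α)·1980 of feed at 0.709 water and removes 0.446 of that water:
0.446×0.709×(1−α)×1980 = 343.12
(1−α) = 343.12/626.1 = 0.5480;  α = 0.4520.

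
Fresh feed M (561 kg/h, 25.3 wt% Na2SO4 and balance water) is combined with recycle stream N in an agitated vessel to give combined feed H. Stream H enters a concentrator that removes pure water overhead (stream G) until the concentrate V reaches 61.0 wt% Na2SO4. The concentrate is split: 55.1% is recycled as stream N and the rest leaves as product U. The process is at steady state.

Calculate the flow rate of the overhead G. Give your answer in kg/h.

328.3 kg/h

Overall Na2SO4 balance (none leaves overhead): Na2SO4 in fresh feed = Na2SO4 in product, i.e. 561×0.253 = (1−0.551)·V·0.610.
V = 141.93/(0.610×0.449) = 518.21 kg/h.
Recycle N = 0.551×518.21 = 285.53 kg/h.
Combined feed H = 561 + 285.53 = 846.53 kg/h.
Overhead G = H − V = 846.53 − 518.21 = 328.32 kg/h.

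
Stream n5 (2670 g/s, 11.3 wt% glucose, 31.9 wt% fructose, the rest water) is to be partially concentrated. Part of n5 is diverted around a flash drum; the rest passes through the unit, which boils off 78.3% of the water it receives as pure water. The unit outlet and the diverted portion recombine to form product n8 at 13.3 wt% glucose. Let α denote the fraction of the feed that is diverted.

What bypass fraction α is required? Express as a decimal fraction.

All 2670×0.113 = 301.71 g/s of glucose reaches n8, so n8 = 301.71/0.133 = 2268.5 g/s and vapour = 401.5 g/s.
The evaporator receives (1−α)·2670 of feed at 0.568 water and removes 0.783 of that water:
0.783×0.568×(1−α)×2670 = 401.5
(1−α) = 401.5/1187.5 = 0.3381;  α = 0.6619.

0.662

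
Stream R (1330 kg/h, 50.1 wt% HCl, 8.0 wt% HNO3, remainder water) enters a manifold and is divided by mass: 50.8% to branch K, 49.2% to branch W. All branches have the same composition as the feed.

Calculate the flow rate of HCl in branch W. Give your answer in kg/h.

Branch W total = 0.492×1330 = 654.36 kg/h.
HCl in W = 0.501×654.36 = 327.83 kg/h.

327.8 kg/h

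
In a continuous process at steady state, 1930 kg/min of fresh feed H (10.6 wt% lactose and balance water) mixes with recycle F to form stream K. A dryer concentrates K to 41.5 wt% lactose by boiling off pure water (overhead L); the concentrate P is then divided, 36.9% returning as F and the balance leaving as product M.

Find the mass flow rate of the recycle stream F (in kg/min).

Overall lactose balance (none leaves overhead): lactose in fresh feed = lactose in product, i.e. 1930×0.106 = (1−0.369)·P·0.415.
P = 204.58/(0.415×0.631) = 781.24 kg/min.
Recycle F = 0.369×781.24 = 288.28 kg/min.

288.3 kg/min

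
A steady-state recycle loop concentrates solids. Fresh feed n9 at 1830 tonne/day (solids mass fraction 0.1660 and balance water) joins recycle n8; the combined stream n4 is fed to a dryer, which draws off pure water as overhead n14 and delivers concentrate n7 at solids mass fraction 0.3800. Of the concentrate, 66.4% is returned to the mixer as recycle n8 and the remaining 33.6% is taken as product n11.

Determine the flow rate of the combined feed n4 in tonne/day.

Overall solids balance (none leaves overhead): solids in fresh feed = solids in product, i.e. 1830×0.166 = (1−0.664)·n7·0.380.
n7 = 303.78/(0.380×0.336) = 2379.2 tonne/day.
Recycle n8 = 0.664×2379.2 = 1579.8 tonne/day.
Combined feed n4 = 1830 + 1579.8 = 3409.8 tonne/day.

3410 tonne/day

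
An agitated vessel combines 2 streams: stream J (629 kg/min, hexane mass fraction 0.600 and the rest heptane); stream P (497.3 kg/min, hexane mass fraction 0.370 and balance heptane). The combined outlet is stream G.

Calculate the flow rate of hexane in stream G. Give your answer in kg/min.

561.4 kg/min

hexane out = hexane in = 629×0.600 + 497.3×0.370 = 561.4 kg/min.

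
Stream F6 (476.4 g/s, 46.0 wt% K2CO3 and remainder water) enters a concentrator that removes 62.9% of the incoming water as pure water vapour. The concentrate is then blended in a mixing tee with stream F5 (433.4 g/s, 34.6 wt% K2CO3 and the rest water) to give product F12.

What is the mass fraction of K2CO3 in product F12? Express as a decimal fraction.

0.493

Vapour removed = 0.629×0.540×476.4 = 161.81 g/s; concentrate = 314.59 g/s.
K2CO3 reaching the mixer = 219.14 (from concentrate) + 433.4×0.346 = 369.1 g/s.
Product flow = 314.59 + 433.4 = 747.99 g/s; K2CO3 fraction = 0.493.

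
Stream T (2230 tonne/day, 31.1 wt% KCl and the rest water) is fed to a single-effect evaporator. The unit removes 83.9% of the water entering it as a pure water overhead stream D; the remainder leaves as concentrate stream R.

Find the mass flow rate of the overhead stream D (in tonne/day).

water entering = 2230×0.689 = 1536.5 tonne/day; overhead removed = 0.839×1536.5 = 1289.1 tonne/day.

1289 tonne/day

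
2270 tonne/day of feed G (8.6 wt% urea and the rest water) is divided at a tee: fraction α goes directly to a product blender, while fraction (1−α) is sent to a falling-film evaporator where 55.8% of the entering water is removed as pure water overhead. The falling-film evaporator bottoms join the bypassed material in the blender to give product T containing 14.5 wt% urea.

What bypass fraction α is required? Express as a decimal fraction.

0.202

All 2270×0.086 = 195.22 tonne/day of urea reaches T, so T = 195.22/0.145 = 1346.3 tonne/day and vapour = 923.66 tonne/day.
The evaporator receives (1−α)·2270 of feed at 0.914 water and removes 0.558 of that water:
0.558×0.914×(1−α)×2270 = 923.66
(1−α) = 923.66/1157.7 = 0.7978;  α = 0.2022.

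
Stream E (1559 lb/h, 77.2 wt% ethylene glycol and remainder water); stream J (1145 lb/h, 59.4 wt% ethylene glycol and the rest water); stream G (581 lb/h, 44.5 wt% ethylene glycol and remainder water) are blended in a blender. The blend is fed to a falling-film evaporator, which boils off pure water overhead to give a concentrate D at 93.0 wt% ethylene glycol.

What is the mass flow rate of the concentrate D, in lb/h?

ethylene glycol entering = 1559×0.772 + 1145×0.594 + 581×0.445 = 2142.2 lb/h.
All ethylene glycol reports to D, so D = 2142.2/0.930 = 2303.5 lb/h.

2303 lb/h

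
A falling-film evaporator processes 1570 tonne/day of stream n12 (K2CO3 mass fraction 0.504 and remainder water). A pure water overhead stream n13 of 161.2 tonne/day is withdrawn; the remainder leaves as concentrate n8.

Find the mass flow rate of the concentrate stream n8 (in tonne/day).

1409 tonne/day

Concentrate = 1570 − 161.2 = 1408.8 tonne/day.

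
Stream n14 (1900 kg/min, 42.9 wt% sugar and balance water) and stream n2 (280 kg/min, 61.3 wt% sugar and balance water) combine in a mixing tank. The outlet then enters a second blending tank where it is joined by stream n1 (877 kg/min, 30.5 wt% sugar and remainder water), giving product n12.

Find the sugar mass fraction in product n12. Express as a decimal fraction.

Overall, product flow = 3057 kg/min.
sugar in = 1900×0.429 + 280×0.613 + 877×0.305 = 1254.2 kg/min.
sugar fraction in n12 = 0.4103.

0.4103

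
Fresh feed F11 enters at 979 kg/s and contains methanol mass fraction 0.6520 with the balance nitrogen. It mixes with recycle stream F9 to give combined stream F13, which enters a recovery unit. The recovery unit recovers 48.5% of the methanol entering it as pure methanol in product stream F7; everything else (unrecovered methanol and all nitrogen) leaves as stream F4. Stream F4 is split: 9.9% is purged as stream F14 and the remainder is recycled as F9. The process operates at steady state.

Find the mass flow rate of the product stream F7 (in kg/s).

577.6 kg/s

methanol in F13: m_A = 979×0.652 + (1−0.099)·(1−0.485)·m_A, so m_A = 638.31/0.5360 = 1190.9 kg/s.
Product F7 = 0.485×1190.9 = 577.59 kg/s.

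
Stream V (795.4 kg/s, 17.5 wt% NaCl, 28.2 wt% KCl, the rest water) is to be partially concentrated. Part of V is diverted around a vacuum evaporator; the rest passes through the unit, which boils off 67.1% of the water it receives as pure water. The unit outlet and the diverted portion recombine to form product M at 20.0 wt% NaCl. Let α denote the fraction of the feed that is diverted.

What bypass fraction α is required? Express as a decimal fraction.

All 795.4×0.175 = 139.19 kg/s of NaCl reaches M, so M = 139.19/0.200 = 695.97 kg/s and vapour = 99.425 kg/s.
The evaporator receives (1−α)·795.4 of feed at 0.543 water and removes 0.671 of that water:
0.671×0.543×(1−α)×795.4 = 99.425
(1−α) = 99.425/289.81 = 0.3431;  α = 0.6569.

0.657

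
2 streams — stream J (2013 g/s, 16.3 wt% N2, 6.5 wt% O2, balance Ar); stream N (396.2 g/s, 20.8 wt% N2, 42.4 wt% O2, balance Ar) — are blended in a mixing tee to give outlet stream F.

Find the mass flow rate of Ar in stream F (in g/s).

Ar out = Ar in = 2013×0.772 + 396.2×0.368 = 1699.8 g/s.

1700 g/s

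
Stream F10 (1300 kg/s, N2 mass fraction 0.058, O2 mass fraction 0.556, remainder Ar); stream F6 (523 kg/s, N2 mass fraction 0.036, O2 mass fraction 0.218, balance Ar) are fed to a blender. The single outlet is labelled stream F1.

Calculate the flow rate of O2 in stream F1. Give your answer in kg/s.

O2 out = O2 in = 1300×0.556 + 523×0.218 = 836.81 kg/s.

836.8 kg/s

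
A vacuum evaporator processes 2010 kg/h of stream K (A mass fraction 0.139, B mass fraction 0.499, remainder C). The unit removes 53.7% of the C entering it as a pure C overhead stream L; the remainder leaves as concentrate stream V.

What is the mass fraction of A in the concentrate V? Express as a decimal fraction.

0.173

A is not removed: 2010×0.139 = 279.39 kg/h of A enters V.
C entering = 2010×0.362 = 727.62 kg/h; overhead removed = 0.537×727.62 = 390.73 kg/h.
Concentrate = 2010 − 390.73 = 1619.3 kg/h.
Mass fraction = 279.39/1619.3 = 0.173.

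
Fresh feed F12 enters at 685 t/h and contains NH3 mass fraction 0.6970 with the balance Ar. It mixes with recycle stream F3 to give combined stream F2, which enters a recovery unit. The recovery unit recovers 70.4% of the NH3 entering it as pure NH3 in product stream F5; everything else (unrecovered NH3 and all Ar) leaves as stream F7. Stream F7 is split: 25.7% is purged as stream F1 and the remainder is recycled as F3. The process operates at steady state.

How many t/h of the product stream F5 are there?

430.9 t/h

NH3 in F2: m_A = 685×0.697 + (1−0.257)·(1−0.704)·m_A, so m_A = 477.44/0.7801 = 612.05 t/h.
Product F5 = 0.704×612.05 = 430.88 t/h.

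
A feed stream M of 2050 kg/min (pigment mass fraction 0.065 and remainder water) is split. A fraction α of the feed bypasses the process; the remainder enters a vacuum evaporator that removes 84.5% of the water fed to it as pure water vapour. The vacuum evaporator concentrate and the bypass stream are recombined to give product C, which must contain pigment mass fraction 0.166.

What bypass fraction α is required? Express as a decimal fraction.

All 2050×0.065 = 133.25 kg/min of pigment reaches C, so C = 133.25/0.166 = 802.71 kg/min and vapour = 1247.3 kg/min.
The evaporator receives (1−α)·2050 of feed at 0.935 water and removes 0.845 of that water:
0.845×0.935×(1−α)×2050 = 1247.3
(1−α) = 1247.3/1619.7 = 0.7701;  α = 0.2299.

0.230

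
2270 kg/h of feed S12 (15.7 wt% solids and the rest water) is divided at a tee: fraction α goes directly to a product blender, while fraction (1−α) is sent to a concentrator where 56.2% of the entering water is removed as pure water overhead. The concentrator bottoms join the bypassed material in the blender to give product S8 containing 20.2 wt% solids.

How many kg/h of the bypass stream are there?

All 2270×0.157 = 356.39 kg/h of solids reaches S8, so S8 = 356.39/0.202 = 1764.3 kg/h and vapour = 505.69 kg/h.
The evaporator receives (1−α)·2270 of feed at 0.843 water and removes 0.562 of that water:
0.562×0.843×(1−α)×2270 = 505.69
(1−α) = 505.69/1075.4 = 0.4702;  α = 0.5298.
Bypass flow = 0.5298×2270 = 1202.6 kg/h.

1203 kg/h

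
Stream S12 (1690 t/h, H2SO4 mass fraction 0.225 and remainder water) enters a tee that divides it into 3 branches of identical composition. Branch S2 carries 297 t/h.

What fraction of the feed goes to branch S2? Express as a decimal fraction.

0.176

Fraction to S2 = 297/1690 = 0.1757.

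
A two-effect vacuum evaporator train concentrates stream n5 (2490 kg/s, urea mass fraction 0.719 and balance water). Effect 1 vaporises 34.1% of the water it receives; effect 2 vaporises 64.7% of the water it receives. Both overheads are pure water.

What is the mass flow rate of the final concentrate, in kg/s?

water in feed = 2490×0.281 = 699.69 kg/s.
After stage 1: water left = (1−0.341)×699.69 = 461.1; stream total = 2251.4 kg/s.
After stage 2: water left = (1−0.647)×461.1 = 162.77; final concentrate = 1953.1 kg/s.

1953 kg/s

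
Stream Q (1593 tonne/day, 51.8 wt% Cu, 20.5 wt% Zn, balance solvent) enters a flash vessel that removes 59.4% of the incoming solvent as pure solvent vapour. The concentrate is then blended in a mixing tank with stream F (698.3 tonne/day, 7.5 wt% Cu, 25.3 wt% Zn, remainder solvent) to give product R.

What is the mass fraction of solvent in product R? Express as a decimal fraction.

0.3195

Vapour removed = 0.594×0.277×1593 = 262.11 tonne/day; concentrate = 1330.9 tonne/day.
solvent reaching the mixer = 179.15 (from concentrate) + 698.3×0.672 = 648.41 tonne/day.
Product flow = 1330.9 + 698.3 = 2029.2 tonne/day; solvent fraction = 0.3195.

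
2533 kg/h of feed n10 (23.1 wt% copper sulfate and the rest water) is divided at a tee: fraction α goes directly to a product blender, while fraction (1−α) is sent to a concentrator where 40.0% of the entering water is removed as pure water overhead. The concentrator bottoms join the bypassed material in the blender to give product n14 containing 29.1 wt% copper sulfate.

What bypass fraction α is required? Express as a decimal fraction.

All 2533×0.231 = 585.12 kg/h of copper sulfate reaches n14, so n14 = 585.12/0.291 = 2010.7 kg/h and vapour = 522.27 kg/h.
The evaporator receives (1−α)·2533 of feed at 0.769 water and removes 0.400 of that water:
0.400×0.769×(1−α)×2533 = 522.27
(1−α) = 522.27/779.15 = 0.6703;  α = 0.3297.

0.330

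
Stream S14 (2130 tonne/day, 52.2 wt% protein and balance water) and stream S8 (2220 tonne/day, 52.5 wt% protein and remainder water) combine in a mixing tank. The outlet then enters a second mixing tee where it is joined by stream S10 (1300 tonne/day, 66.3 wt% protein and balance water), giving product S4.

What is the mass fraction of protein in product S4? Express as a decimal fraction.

0.556

Overall, product flow = 5650 tonne/day.
protein in = 2130×0.522 + 2220×0.525 + 1300×0.663 = 3139.3 tonne/day.
protein fraction in S4 = 0.556.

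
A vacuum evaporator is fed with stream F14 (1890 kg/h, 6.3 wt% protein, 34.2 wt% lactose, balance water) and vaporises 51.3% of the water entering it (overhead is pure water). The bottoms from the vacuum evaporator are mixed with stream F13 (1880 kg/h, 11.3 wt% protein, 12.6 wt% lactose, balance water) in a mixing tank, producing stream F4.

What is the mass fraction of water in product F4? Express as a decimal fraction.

0.620

Vapour removed = 0.513×0.595×1890 = 576.89 kg/h; concentrate = 1313.1 kg/h.
water reaching the mixer = 547.66 (from concentrate) + 1880×0.761 = 1978.3 kg/h.
Product flow = 1313.1 + 1880 = 3193.1 kg/h; water fraction = 0.620.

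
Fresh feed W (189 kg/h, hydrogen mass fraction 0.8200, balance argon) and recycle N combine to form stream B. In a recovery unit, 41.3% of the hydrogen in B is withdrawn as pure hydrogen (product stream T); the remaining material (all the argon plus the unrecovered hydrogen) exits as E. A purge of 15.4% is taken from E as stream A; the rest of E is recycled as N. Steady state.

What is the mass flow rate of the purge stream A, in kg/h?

argon enters only via W and leaves only via the purge: 189×0.180 = 0.154×(argon in E), and the recovery unit passes all argon, so argon in B = argon in E = 220.91 kg/h.
hydrogen in B: m_A = 189×0.820 + (1−0.154)·(1−0.413)·m_A, so m_A = 154.98/0.5034 = 307.87 kg/h.
E = (1−0.413)×307.87 + 220.91 = 401.63 kg/h.
Purge A = 0.154×401.63 = 61.851 kg/h.

61.85 kg/h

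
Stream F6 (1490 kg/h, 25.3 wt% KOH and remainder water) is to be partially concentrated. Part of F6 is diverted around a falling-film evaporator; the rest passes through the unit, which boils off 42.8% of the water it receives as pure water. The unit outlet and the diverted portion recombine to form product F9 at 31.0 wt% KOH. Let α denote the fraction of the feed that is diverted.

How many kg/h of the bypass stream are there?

633.1 kg/h

All 1490×0.253 = 376.97 kg/h of KOH reaches F9, so F9 = 376.97/0.310 = 1216 kg/h and vapour = 273.97 kg/h.
The evaporator receives (1−α)·1490 of feed at 0.747 water and removes 0.428 of that water:
0.428×0.747×(1−α)×1490 = 273.97
(1−α) = 273.97/476.38 = 0.5751;  α = 0.4249.
Bypass flow = 0.4249×1490 = 633.09 kg/h.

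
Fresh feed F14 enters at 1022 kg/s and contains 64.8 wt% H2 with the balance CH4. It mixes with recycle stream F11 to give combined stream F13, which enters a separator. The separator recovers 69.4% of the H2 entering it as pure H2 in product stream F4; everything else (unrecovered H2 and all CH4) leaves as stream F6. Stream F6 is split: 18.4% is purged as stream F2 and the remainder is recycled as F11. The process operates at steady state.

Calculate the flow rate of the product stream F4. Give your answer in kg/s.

H2 in F13: m_A = 1022×0.648 + (1−0.184)·(1−0.694)·m_A, so m_A = 662.26/0.7503 = 882.65 kg/s.
Product F4 = 0.694×882.65 = 612.56 kg/s.

612.6 kg/s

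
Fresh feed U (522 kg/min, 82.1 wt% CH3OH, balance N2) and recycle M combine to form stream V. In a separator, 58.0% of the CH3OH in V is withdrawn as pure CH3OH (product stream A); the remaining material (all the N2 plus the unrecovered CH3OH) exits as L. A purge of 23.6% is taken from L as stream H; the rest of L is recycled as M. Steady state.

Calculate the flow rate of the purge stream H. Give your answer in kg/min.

156 kg/min

N2 enters only via U and leaves only via the purge: 522×0.179 = 0.236×(N2 in L), and the separator passes all N2, so N2 in V = N2 in L = 395.92 kg/min.
CH3OH in V: m_A = 522×0.821 + (1−0.236)·(1−0.580)·m_A, so m_A = 428.56/0.6791 = 631.05 kg/min.
L = (1−0.580)×631.05 + 395.92 = 660.97 kg/min.
Purge H = 0.236×660.97 = 155.99 kg/min.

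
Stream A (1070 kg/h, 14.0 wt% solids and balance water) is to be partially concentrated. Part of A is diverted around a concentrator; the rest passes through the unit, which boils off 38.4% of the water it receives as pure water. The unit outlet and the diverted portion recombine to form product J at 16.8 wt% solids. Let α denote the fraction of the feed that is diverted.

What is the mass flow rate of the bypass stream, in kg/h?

All 1070×0.140 = 149.8 kg/h of solids reaches J, so J = 149.8/0.168 = 891.67 kg/h and vapour = 178.33 kg/h.
The evaporator receives (1−α)·1070 of feed at 0.860 water and removes 0.384 of that water:
0.384×0.860×(1−α)×1070 = 178.33
(1−α) = 178.33/353.36 = 0.5047;  α = 0.4953.
Bypass flow = 0.4953×1070 = 529.99 kg/h.

530 kg/h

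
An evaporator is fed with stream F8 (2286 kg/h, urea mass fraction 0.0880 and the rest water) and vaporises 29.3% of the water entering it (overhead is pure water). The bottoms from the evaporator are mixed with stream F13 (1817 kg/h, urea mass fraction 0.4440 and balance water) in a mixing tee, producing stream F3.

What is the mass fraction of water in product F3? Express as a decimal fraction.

0.7114

Vapour removed = 0.293×0.912×2286 = 610.86 kg/h; concentrate = 1675.1 kg/h.
water reaching the mixer = 1474 (from concentrate) + 1817×0.556 = 2484.2 kg/h.
Product flow = 1675.1 + 1817 = 3492.1 kg/h; water fraction = 0.7114.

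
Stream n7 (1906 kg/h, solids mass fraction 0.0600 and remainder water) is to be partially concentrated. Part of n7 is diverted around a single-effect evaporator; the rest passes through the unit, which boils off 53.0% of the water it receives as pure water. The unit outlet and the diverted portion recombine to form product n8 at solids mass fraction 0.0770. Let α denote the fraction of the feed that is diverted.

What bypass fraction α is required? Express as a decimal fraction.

0.557

All 1906×0.060 = 114.36 kg/h of solids reaches n8, so n8 = 114.36/0.077 = 1485.2 kg/h and vapour = 420.81 kg/h.
The evaporator receives (1−α)·1906 of feed at 0.940 water and removes 0.530 of that water:
0.530×0.940×(1−α)×1906 = 420.81
(1−α) = 420.81/949.57 = 0.4432;  α = 0.5568.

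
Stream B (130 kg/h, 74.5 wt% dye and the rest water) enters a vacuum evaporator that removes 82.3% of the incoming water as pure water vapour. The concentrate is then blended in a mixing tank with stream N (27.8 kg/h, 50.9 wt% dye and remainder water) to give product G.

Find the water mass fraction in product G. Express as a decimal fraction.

0.1495

Vapour removed = 0.823×0.255×130 = 27.282 kg/h; concentrate = 102.72 kg/h.
water reaching the mixer = 5.8675 (from concentrate) + 27.8×0.491 = 19.517 kg/h.
Product flow = 102.72 + 27.8 = 130.52 kg/h; water fraction = 0.1495.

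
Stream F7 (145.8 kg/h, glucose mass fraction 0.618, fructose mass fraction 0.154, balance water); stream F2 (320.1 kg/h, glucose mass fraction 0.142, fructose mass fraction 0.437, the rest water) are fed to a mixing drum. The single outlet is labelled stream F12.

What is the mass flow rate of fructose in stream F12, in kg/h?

fructose out = fructose in = 145.8×0.154 + 320.1×0.437 = 162.34 kg/h.

162.3 kg/h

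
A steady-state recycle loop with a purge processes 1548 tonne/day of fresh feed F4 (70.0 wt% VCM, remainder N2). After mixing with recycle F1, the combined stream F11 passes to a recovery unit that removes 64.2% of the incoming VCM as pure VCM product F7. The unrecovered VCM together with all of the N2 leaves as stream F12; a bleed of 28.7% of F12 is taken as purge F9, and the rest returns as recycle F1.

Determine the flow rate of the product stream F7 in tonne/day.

934.1 tonne/day

VCM in F11: m_A = 1548×0.700 + (1−0.287)·(1−0.642)·m_A, so m_A = 1083.6/0.7447 = 1455 tonne/day.
Product F7 = 0.642×1455 = 934.11 tonne/day.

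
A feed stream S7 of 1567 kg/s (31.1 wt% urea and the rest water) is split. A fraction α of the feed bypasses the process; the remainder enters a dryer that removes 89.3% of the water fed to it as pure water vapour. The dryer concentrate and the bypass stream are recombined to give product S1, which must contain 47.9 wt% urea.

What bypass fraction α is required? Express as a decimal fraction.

All 1567×0.311 = 487.34 kg/s of urea reaches S1, so S1 = 487.34/0.479 = 1017.4 kg/s and vapour = 549.59 kg/s.
The evaporator receives (1−α)·1567 of feed at 0.689 water and removes 0.893 of that water:
0.893×0.689×(1−α)×1567 = 549.59
(1−α) = 549.59/964.14 = 0.5700;  α = 0.4300.

0.430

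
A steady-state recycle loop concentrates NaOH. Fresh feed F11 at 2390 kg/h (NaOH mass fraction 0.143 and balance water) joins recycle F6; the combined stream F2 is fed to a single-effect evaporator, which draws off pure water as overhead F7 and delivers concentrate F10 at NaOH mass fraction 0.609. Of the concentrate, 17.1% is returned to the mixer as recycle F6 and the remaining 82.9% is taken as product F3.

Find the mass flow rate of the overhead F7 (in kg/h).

Overall NaOH balance (none leaves overhead): NaOH in fresh feed = NaOH in product, i.e. 2390×0.143 = (1−0.171)·F10·0.609.
F10 = 341.77/(0.609×0.829) = 676.96 kg/h.
Recycle F6 = 0.171×676.96 = 115.76 kg/h.
Combined feed F2 = 2390 + 115.76 = 2505.8 kg/h.
Overhead F7 = F2 − F10 = 2505.8 − 676.96 = 1828.8 kg/h.

1829 kg/h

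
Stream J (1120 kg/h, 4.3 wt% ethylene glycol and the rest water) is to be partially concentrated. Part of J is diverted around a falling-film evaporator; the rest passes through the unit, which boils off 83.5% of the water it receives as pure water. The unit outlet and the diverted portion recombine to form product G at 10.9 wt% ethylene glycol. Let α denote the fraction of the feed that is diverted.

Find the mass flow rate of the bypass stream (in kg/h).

271.3 kg/h

All 1120×0.043 = 48.16 kg/h of ethylene glycol reaches G, so G = 48.16/0.109 = 441.83 kg/h and vapour = 678.17 kg/h.
The evaporator receives (1−α)·1120 of feed at 0.957 water and removes 0.835 of that water:
0.835×0.957×(1−α)×1120 = 678.17
(1−α) = 678.17/894.99 = 0.7577;  α = 0.2423.
Bypass flow = 0.2423×1120 = 271.33 kg/h.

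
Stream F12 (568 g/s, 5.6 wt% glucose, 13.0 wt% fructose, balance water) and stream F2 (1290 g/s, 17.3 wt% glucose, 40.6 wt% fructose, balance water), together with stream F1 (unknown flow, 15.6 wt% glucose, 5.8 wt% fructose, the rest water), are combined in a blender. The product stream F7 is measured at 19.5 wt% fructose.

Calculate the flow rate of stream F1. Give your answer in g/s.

1717 g/s

Let F1 be the unknown flow. Total out = 1858 + F1.
fructose balance: 597.58 + 0.058·F1 = 0.195·(1858 + F1)
(0.058 − 0.195)·F1 = 0.195×1858 − 597.58 = -235.27
F1 = -235.27 / -0.137 = 1717.3 g/s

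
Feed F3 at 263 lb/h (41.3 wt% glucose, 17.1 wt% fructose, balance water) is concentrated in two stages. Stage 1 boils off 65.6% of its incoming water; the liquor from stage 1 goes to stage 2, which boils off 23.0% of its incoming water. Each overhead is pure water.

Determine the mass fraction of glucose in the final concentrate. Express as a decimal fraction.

water in feed = 263×0.416 = 109.41 lb/h.
After stage 1: water left = (1−0.656)×109.41 = 37.636; stream total = 191.23 lb/h.
After stage 2: water left = (1−0.230)×37.636 = 28.98; final concentrate = 182.57 lb/h.
glucose fraction = 108.62/182.57 = 0.595.

0.595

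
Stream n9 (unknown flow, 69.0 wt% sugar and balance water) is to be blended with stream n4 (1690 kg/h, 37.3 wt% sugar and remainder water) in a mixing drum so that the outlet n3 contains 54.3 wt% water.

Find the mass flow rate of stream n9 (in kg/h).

609.3 kg/h

Let n9 be the unknown flow. Total out = 1690 + n9.
water balance: 1059.6 + 0.310·n9 = 0.543·(1690 + n9)
(0.310 − 0.543)·n9 = 0.543×1690 − 1059.6 = -141.96
n9 = -141.96 / -0.233 = 609.27 kg/h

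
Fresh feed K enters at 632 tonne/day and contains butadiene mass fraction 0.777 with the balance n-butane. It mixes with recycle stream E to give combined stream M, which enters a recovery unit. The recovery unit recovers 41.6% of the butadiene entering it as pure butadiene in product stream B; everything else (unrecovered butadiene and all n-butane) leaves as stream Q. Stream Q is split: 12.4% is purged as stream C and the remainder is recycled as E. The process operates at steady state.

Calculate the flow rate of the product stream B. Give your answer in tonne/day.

418.3 tonne/day

butadiene in M: m_A = 632×0.777 + (1−0.124)·(1−0.416)·m_A, so m_A = 491.06/0.4884 = 1005.4 tonne/day.
Product B = 0.416×1005.4 = 418.26 tonne/day.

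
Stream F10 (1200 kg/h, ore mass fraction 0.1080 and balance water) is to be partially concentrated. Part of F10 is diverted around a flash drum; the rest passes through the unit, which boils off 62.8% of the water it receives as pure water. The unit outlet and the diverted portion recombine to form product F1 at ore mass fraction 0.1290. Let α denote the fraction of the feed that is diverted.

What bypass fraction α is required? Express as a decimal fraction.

All 1200×0.108 = 129.6 kg/h of ore reaches F1, so F1 = 129.6/0.129 = 1004.7 kg/h and vapour = 195.35 kg/h.
The evaporator receives (1−α)·1200 of feed at 0.892 water and removes 0.628 of that water:
0.628×0.892×(1−α)×1200 = 195.35
(1−α) = 195.35/672.21 = 0.2906;  α = 0.7094.

0.709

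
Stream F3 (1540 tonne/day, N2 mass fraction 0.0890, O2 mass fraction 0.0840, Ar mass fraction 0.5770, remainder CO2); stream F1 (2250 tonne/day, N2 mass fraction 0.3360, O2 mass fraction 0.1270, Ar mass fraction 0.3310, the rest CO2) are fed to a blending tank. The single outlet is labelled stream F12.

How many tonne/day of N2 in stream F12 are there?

N2 out = N2 in = 1540×0.089 + 2250×0.336 = 893.06 tonne/day.

893.1 tonne/day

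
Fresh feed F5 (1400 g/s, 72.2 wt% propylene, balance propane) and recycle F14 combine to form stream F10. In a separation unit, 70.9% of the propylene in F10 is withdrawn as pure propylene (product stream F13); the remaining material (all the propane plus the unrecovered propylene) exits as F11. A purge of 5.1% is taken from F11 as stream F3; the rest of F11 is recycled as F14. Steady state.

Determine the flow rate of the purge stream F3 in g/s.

409.9 g/s

propane enters only via F5 and leaves only via the purge: 1400×0.278 = 0.051×(propane in F11), and the separation unit passes all propane, so propane in F10 = propane in F11 = 7631.4 g/s.
propylene in F10: m_A = 1400×0.722 + (1−0.051)·(1−0.709)·m_A, so m_A = 1010.8/0.7238 = 1396.4 g/s.
F11 = (1−0.709)×1396.4 + 7631.4 = 8037.7 g/s.
Purge F3 = 0.051×8037.7 = 409.92 g/s.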